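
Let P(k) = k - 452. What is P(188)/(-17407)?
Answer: 264/17407 ≈ 0.015166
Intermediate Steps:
P(k) = -452 + k
P(188)/(-17407) = (-452 + 188)/(-17407) = -264*(-1/17407) = 264/17407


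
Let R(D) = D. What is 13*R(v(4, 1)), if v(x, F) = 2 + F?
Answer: 39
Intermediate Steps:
13*R(v(4, 1)) = 13*(2 + 1) = 13*3 = 39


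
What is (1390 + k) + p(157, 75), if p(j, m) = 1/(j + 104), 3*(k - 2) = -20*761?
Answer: -960827/261 ≈ -3681.3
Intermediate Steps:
k = -15214/3 (k = 2 + (-20*761)/3 = 2 + (1/3)*(-15220) = 2 - 15220/3 = -15214/3 ≈ -5071.3)
p(j, m) = 1/(104 + j)
(1390 + k) + p(157, 75) = (1390 - 15214/3) + 1/(104 + 157) = -11044/3 + 1/261 = -960827/261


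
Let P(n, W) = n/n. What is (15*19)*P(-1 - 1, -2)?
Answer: 285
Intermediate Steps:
P(n, W) = 1
(15*19)*P(-1 - 1, -2) = (15*19)*1 = 285*1 = 285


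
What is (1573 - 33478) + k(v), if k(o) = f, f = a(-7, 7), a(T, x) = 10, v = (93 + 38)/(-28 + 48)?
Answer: -31895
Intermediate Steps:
v = 131/20 ≈ 6.5500
f = 10
k(o) = 10
(1573 - 33478) + k(v) = (1573 - 33478) + 10 = -31905 + 10 = -31895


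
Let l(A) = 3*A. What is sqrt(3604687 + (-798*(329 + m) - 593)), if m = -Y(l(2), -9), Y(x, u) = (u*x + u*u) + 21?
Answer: 4*sqrt(211241) ≈ 1838.4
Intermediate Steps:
Y(x, u) = 21 + u**2 + u*x (Y(x, u) = (u*x + u**2) + 21 = (u**2 + u*x) + 21 = 21 + u**2 + u*x)
m = -48 (m = -(21 + (-9)**2 - 27*2) = -(21 + 81 - 9*6) = -(21 + 81 - 54) = -1*48 = -48)
sqrt(3604687 + (-798*(329 + m) - 593)) = sqrt(3604687 + (-798*(329 - 48) - 593)) = sqrt(3604687 + (-798*281 - 593)) = sqrt(3604687 + (-224238 - 593)) = sqrt(3604687 - 224831) = sqrt(3379856) = 4*sqrt(211241)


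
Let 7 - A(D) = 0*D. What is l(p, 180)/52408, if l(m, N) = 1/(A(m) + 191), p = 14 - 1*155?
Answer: 1/10376784 ≈ 9.6369e-8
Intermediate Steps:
A(D) = 7 (A(D) = 7 - 0*D = 7 - 1*0 = 7 + 0 = 7)
p = -141 (p = 14 - 155 = -141)
l(m, N) = 1/198 (l(m, N) = 1/(7 + 191) = 1/198)
l(p, 180)/52408 = (1/198)/52408 = (1/198)*(1/52408) = 1/10376784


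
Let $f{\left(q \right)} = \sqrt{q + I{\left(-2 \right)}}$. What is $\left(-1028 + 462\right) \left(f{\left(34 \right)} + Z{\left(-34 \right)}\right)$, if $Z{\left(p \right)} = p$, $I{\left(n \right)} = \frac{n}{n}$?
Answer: $19244 - 566 \sqrt{35} \approx 15896.0$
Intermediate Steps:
$I{\left(n \right)} = 1$
$f{\left(q \right)} = \sqrt{1 + q}$ ($f{\left(q \right)} = \sqrt{q + 1} = \sqrt{1 + q}$)
$\left(-1028 + 462\right) \left(f{\left(34 \right)} + Z{\left(-34 \right)}\right) = \left(-1028 + 462\right) \left(\sqrt{1 + 34} - 34\right) = - 566 \left(\sqrt{35} - 34\right) = - 566 \left(-34 + \sqrt{35}\right) = 19244 - 566 \sqrt{35}$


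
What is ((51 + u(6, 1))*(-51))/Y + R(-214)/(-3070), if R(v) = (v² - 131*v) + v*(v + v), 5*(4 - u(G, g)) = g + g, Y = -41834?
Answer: -265835201/4939630 ≈ -53.817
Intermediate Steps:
u(G, g) = 4 - 2*g/5 (u(G, g) = 4 - (g + g)/5 = 4 - 2*g/5)
R(v) = -131*v + 3*v² (R(v) = (v² - 131*v) + v*(2*v) = (v² - 131*v) + 2*v² = -131*v + 3*v²)
((51 + u(6, 1))*(-51))/Y + R(-214)/(-3070) = ((51 + (4 - ⅖*1))*(-51))/(-41834) - 214*(-131 + 3*(-214))/(-3070) = ((51 + (4 - ⅖))*(-51))*(-1/41834) - 214*(-131 - 642)*(-1/3070) = ((51 + 18/5)*(-51))*(-1/41834) - 214*(-773)*(-1/3070) = ((273/5)*(-51))*(-1/41834) + 165422*(-1/3070) = -13923/5*(-1/41834) - 82711/1535 = 1071/16090 - 82711/1535 = -265835201/4939630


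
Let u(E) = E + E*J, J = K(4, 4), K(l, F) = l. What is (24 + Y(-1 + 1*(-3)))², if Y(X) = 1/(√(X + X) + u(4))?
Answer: (-226753*I + 46176*√2)/(8*(-49*I + 10*√2)) ≈ 578.36 - 0.33344*I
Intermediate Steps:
J = 4
u(E) = 5*E (u(E) = E + E*4 = E + 4*E = 5*E)
Y(X) = 1/(20 + √2*√X) (Y(X) = 1/(√(X + X) + 5*4) = 1/(√(2*X) + 20) = 1/(√2*√X + 20) = 1/(20 + √2*√X))
(24 + Y(-1 + 1*(-3)))² = (24 + 1/(20 + √2*√(-1 + 1*(-3))))² = (24 + 1/(20 + √2*√(-1 - 3)))² = (24 + 1/(20 + √2*√(-4)))² = (24 + 1/(20 + √2*(2*I)))² = (24 + 1/(20 + 2*I*√2))²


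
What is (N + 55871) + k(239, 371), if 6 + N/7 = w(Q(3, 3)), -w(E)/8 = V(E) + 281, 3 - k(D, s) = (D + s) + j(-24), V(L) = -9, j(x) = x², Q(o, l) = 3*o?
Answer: 39414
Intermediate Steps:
k(D, s) = -573 - D - s (k(D, s) = 3 - ((D + s) + (-24)²) = 3 - ((D + s) + 576) = 3 - (576 + D + s) = 3 + (-576 - D - s) = -573 - D - s)
w(E) = -2176 (w(E) = -8*(-9 + 281) = -8*272 = -2176)
N = -15274 (N = -42 + 7*(-2176) = -42 - 15232 = -15274)
(N + 55871) + k(239, 371) = (-15274 + 55871) + (-573 - 1*239 - 1*371) = 40597 + (-573 - 239 - 371) = 40597 - 1183 = 39414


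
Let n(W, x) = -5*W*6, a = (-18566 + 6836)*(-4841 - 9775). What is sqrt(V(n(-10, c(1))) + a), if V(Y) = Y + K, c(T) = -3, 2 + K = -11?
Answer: sqrt(171445967) ≈ 13094.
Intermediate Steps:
K = -13 (K = -2 - 11 = -13)
a = 171445680 (a = -11730*(-14616) = 171445680)
n(W, x) = -30*W
V(Y) = -13 + Y (V(Y) = Y - 13 = -13 + Y)
sqrt(V(n(-10, c(1))) + a) = sqrt((-13 - 30*(-10)) + 171445680) = sqrt((-13 + 300) + 171445680) = sqrt(287 + 171445680) = sqrt(171445967)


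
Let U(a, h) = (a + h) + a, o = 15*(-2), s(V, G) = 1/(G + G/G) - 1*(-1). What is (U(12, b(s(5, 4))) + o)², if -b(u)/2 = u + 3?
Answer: 5184/25 ≈ 207.36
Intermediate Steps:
s(V, G) = 1 + 1/(1 + G) (s(V, G) = 1/(G + 1) + 1 = 1/(1 + G) + 1 = 1 + 1/(1 + G))
b(u) = -6 - 2*u (b(u) = -2*(u + 3) = -2*(3 + u) = -6 - 2*u)
o = -30
U(a, h) = h + 2*a
(U(12, b(s(5, 4))) + o)² = (((-6 - 2*(2 + 4)/(1 + 4)) + 2*12) - 30)² = (((-6 - 2*6/5) + 24) - 30)² = (((-6 - 12/5) + 24) - 30)² = ((-42/5 + 24) - 30)² = (78/5 - 30)² = (-72/5)² = 5184/25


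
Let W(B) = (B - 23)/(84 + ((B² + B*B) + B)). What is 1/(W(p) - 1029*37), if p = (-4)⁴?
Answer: -564/21473171 ≈ -2.6265e-5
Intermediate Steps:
p = 256
W(B) = (-23 + B)/(84 + B + 2*B²) (W(B) = (-23 + B)/(84 + ((B² + B²) + B)) = (-23 + B)/(84 + (2*B² + B)) = (-23 + B)/(84 + (B + 2*B²)) = (-23 + B)/(84 + B + 2*B²))
1/(W(p) - 1029*37) = 1/((-23 + 256)/(84 + 256 + 2*256²) - 1029*37) = 1/(233/(84 + 256 + 2*65536) - 38073) = 1/(233/(84 + 256 + 131072) - 38073) = 1/(233/131412 - 38073) = 1/((1/131412)*233 - 38073) = 1/(1/564 - 38073) = 1/(-21473171/564) = -564/21473171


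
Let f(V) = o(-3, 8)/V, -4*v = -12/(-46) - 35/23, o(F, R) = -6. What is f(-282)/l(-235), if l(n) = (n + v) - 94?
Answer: -92/1421233 ≈ -6.4733e-5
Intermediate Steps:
v = 29/92 (v = -(-12/(-46) - 35/23)/4 = -(-12*(-1/46) - 35*1/23)/4 = -(6/23 - 35/23)/4 = -1/4*(-29/23) = 29/92 ≈ 0.31522)
l(n) = -8619/92 + n (l(n) = (n + 29/92) - 94 = (29/92 + n) - 94 = -8619/92 + n)
f(V) = -6/V
f(-282)/l(-235) = (-6/(-282))/(-8619/92 - 235) = (-6*(-1/282))/(-30239/92) = (1/47)*(-92/30239) = -92/1421233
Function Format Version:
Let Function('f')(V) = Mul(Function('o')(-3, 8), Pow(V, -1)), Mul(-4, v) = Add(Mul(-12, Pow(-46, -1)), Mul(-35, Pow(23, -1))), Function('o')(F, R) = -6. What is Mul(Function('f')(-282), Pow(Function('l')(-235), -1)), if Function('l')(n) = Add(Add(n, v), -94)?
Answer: Rational(-92, 1421233) ≈ -6.4733e-5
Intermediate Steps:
v = Rational(29, 92) (v = Mul(Rational(-1, 4), Add(Mul(-12, Pow(-46, -1)), Mul(-35, Pow(23, -1)))) = Mul(Rational(-1, 4), Add(Mul(-12, Rational(-1, 46)), Mul(-35, Rational(1, 23)))) = Mul(Rational(-1, 4), Add(Rational(6, 23), Rational(-35, 23))) = Mul(Rational(-1, 4), Rational(-29, 23)) = Rational(29, 92) ≈ 0.31522)
Function('l')(n) = Add(Rational(-8619, 92), n) (Function('l')(n) = Add(Add(n, Rational(29, 92)), -94) = Add(Add(Rational(29, 92), n), -94) = Add(Rational(-8619, 92), n))
Function('f')(V) = Mul(-6, Pow(V, -1))
Mul(Function('f')(-282), Pow(Function('l')(-235), -1)) = Mul(Mul(-6, Pow(-282, -1)), Pow(Add(Rational(-8619, 92), -235), -1)) = Mul(Mul(-6, Rational(-1, 282)), Pow(Rational(-30239, 92), -1)) = Mul(Rational(1, 47), Rational(-92, 30239)) = Rational(-92, 1421233)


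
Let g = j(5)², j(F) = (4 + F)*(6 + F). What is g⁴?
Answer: 9227446944279201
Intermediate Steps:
g = 9801 (g = (24 + 5² + 10*5)² = (24 + 25 + 50)² = 99² = 9801)
g⁴ = 9801⁴ = 9227446944279201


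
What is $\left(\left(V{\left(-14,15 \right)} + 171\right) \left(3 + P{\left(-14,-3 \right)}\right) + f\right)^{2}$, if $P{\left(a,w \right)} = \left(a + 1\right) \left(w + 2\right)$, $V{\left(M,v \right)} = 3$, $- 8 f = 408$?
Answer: $7469289$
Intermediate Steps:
$f = -51$ ($f = \left(- \frac{1}{8}\right) 408 = -51$)
$P{\left(a,w \right)} = \left(1 + a\right) \left(2 + w\right)$
$\left(\left(V{\left(-14,15 \right)} + 171\right) \left(3 + P{\left(-14,-3 \right)}\right) + f\right)^{2} = \left(\left(3 + 171\right) \left(3 + \left(2 - 3 + 2 \left(-14\right) - -42\right)\right) - 51\right)^{2} = \left(174 \left(3 + \left(2 - 3 - 28 + 42\right)\right) - 51\right)^{2} = \left(174 \left(3 + 13\right) - 51\right)^{2} = \left(174 \cdot 16 - 51\right)^{2} = \left(2784 - 51\right)^{2} = 2733^{2} = 7469289$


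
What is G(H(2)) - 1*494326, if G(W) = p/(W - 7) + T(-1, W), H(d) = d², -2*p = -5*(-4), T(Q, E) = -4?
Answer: -1482980/3 ≈ -4.9433e+5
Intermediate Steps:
p = -10 (p = -(-5)*(-4)/2 = -½*20 = -10)
G(W) = -4 - 10/(-7 + W) (G(W) = -10/(W - 7) - 4 = -10/(-7 + W) - 4 = -4 - 10/(-7 + W))
G(H(2)) - 1*494326 = 2*(9 - 2*2²)/(-7 + 2²) - 1*494326 = 2*(9 - 2*4)/(-7 + 4) - 494326 = 2*(9 - 8)/(-3) - 494326 = 2*(-⅓)*1 - 494326 = -⅔ - 494326 = -1482980/3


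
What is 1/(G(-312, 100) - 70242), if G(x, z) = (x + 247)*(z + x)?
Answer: -1/56462 ≈ -1.7711e-5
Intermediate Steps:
G(x, z) = (247 + x)*(x + z)
1/(G(-312, 100) - 70242) = 1/(((-312)² + 247*(-312) + 247*100 - 312*100) - 70242) = 1/((97344 - 77064 + 24700 - 31200) - 70242) = 1/(13780 - 70242) = 1/(-56462) = -1/56462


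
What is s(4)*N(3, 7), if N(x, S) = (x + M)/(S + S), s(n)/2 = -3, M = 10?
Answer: -39/7 ≈ -5.5714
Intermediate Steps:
s(n) = -6 (s(n) = 2*(-3) = -6)
N(x, S) = (10 + x)/(2*S) (N(x, S) = (x + 10)/(S + S) = (10 + x)/((2*S)) = (10 + x)*(1/(2*S)) = (10 + x)/(2*S))
s(4)*N(3, 7) = -3*(10 + 3)/7 = -3*13/7 = -6*13/14 = -39/7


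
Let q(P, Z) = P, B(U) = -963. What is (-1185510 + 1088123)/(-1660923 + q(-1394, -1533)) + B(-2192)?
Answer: -1600713884/1662317 ≈ -962.94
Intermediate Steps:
(-1185510 + 1088123)/(-1660923 + q(-1394, -1533)) + B(-2192) = (-1185510 + 1088123)/(-1660923 - 1394) - 963 = -97387/(-1662317) - 963 = -97387*(-1/1662317) - 963 = 97387/1662317 - 963 = -1600713884/1662317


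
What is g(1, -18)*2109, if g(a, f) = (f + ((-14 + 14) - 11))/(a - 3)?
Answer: 61161/2 ≈ 30581.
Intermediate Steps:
g(a, f) = (-11 + f)/(-3 + a) (g(a, f) = (f + (0 - 11))/(-3 + a) = (f - 11)/(-3 + a) = (-11 + f)/(-3 + a))
g(1, -18)*2109 = ((-11 - 18)/(-3 + 1))*2109 = (-29/(-2))*2109 = -½*(-29)*2109 = (29/2)*2109 = 61161/2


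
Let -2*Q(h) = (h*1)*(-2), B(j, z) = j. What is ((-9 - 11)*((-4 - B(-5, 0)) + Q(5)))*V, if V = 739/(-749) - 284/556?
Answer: 18708000/104111 ≈ 179.69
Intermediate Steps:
Q(h) = h (Q(h) = -h*1*(-2)/2 = -h*(-2)/2 = -(-1)*h = h)
V = -155900/104111 (V = 739*(-1/749) - 284*1/556 = -739/749 - 71/139 = -155900/104111 ≈ -1.4974)
((-9 - 11)*((-4 - B(-5, 0)) + Q(5)))*V = ((-9 - 11)*((-4 - 1*(-5)) + 5))*(-155900/104111) = -20*((-4 + 5) + 5)*(-155900/104111) = -20*(1 + 5)*(-155900/104111) = -20*6*(-155900/104111) = -120*(-155900/104111) = 18708000/104111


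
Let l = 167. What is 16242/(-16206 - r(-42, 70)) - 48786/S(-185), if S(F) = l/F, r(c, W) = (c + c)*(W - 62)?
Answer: 23366334421/432363 ≈ 54043.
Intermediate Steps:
r(c, W) = 2*c*(-62 + W) (r(c, W) = (2*c)*(-62 + W) = 2*c*(-62 + W))
S(F) = 167/F
16242/(-16206 - r(-42, 70)) - 48786/S(-185) = 16242/(-16206 - 2*(-42)*(-62 + 70)) - 48786/(167/(-185)) = 16242/(-16206 - 2*(-42)*8) - 48786/(167*(-1/185)) = 16242/(-16206 - 1*(-672)) - 48786/(-167/185) = 16242/(-16206 + 672) - 48786*(-185/167) = 16242/(-15534) + 9025410/167 = 16242*(-1/15534) + 9025410/167 = -2707/2589 + 9025410/167 = 23366334421/432363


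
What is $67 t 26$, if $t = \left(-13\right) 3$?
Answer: $-67938$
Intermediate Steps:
$t = -39$
$67 t 26 = 67 \left(-39\right) 26 = \left(-2613\right) 26 = -67938$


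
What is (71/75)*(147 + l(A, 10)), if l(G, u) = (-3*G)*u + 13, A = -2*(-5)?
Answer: -1988/15 ≈ -132.53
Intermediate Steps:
A = 10
l(G, u) = 13 - 3*G*u (l(G, u) = -3*G*u + 13 = 13 - 3*G*u)
(71/75)*(147 + l(A, 10)) = (71/75)*(147 + (13 - 3*10*10)) = (71*(1/75))*(147 + (13 - 300)) = 71*(147 - 287)/75 = (71/75)*(-140) = -1988/15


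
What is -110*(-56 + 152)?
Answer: -10560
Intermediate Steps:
-110*(-56 + 152) = -110*96 = -10560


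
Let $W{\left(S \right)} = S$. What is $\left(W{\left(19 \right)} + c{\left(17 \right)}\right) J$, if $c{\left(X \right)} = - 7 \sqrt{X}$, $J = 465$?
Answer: $8835 - 3255 \sqrt{17} \approx -4585.7$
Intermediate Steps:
$\left(W{\left(19 \right)} + c{\left(17 \right)}\right) J = \left(19 - 7 \sqrt{17}\right) 465 = 8835 - 3255 \sqrt{17}$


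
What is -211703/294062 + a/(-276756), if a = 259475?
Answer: -67445906459/40691711436 ≈ -1.6575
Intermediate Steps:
-211703/294062 + a/(-276756) = -211703/294062 + 259475/(-276756) = -211703*1/294062 + 259475*(-1/276756) = -211703/294062 - 259475/276756 = -67445906459/40691711436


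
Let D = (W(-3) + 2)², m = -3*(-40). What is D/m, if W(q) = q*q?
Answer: 121/120 ≈ 1.0083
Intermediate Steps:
W(q) = q²
m = 120
D = 121 (D = ((-3)² + 2)² = (9 + 2)² = 11² = 121)
D/m = 121/120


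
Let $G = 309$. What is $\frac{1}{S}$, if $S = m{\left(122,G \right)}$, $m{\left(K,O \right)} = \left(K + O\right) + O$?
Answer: $\frac{1}{740} \approx 0.0013514$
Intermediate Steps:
$m{\left(K,O \right)} = K + 2 O$
$S = 740$ ($S = 122 + 2 \cdot 309 = 122 + 618 = 740$)
$\frac{1}{S} = \frac{1}{740}$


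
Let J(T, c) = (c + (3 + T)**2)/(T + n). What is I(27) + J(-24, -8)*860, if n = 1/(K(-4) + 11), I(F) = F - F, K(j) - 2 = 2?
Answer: -5585700/359 ≈ -15559.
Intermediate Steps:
K(j) = 4 (K(j) = 2 + 2 = 4)
I(F) = 0
n = 1/15 (n = 1/(4 + 11) = 1/15 ≈ 0.066667)
J(T, c) = (c + (3 + T)**2)/(1/15 + T) (J(T, c) = (c + (3 + T)**2)/(T + 1/15) = (c + (3 + T)**2)/(1/15 + T))
I(27) + J(-24, -8)*860 = 0 + (15*(-8 + (3 - 24)**2)/(1 + 15*(-24)))*860 = 0 + (15*(-8 + (-21)**2)/(1 - 360))*860 = 0 + (15*(-8 + 441)/(-359))*860 = 0 + (15*(-1/359)*433)*860 = 0 - 6495/359*860 = 0 - 5585700/359 = -5585700/359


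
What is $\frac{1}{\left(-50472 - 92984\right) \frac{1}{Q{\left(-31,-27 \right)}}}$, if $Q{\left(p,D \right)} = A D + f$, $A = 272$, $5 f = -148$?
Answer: $\frac{9217}{179320} \approx 0.0514$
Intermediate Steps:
$f = - \frac{148}{5}$ ($f = \frac{1}{5} \left(-148\right) = - \frac{148}{5} \approx -29.6$)
$Q{\left(p,D \right)} = - \frac{148}{5} + 272 D$ ($Q{\left(p,D \right)} = 272 D - \frac{148}{5} = - \frac{148}{5} + 272 D$)
$\frac{1}{\left(-50472 - 92984\right) \frac{1}{Q{\left(-31,-27 \right)}}} = \frac{1}{\left(-50472 - 92984\right) \frac{1}{- \frac{148}{5} + 272 \left(-27\right)}} = \frac{1}{\left(-143456\right) \frac{1}{- \frac{148}{5} - 7344}} = - \frac{1}{143456 \frac{1}{- \frac{36868}{5}}} = - \frac{1}{143456 \left(- \frac{5}{36868}\right)} = \left(- \frac{1}{143456}\right) \left(- \frac{36868}{5}\right) = \frac{9217}{179320}$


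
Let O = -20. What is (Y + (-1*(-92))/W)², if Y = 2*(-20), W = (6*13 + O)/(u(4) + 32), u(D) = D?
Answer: 246016/841 ≈ 292.53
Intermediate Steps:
W = 29/18 (W = (6*13 - 20)/(4 + 32) = (78 - 20)/36 = 58*(1/36) = 29/18 ≈ 1.6111)
Y = -40
(Y + (-1*(-92))/W)² = (-40 + (-1*(-92))/(29/18))² = (-40 + 92*(18/29))² = (-40 + 1656/29)² = (496/29)² = 246016/841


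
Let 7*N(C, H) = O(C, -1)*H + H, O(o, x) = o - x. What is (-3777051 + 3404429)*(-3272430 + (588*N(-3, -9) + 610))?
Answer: 1218870409808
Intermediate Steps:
N(C, H) = H/7 + H*(1 + C)/7 (N(C, H) = ((C - 1*(-1))*H + H)/7 = ((C + 1)*H + H)/7 = ((1 + C)*H + H)/7 = (H*(1 + C) + H)/7 = (H + H*(1 + C))/7 = H/7 + H*(1 + C)/7)
(-3777051 + 3404429)*(-3272430 + (588*N(-3, -9) + 610)) = (-3777051 + 3404429)*(-3272430 + (588*((⅐)*(-9)*(2 - 3)) + 610)) = -372622*(-3272430 + (588*((⅐)*(-9)*(-1)) + 610)) = -372622*(-3272430 + (588*(9/7) + 610)) = -372622*(-3272430 + (756 + 610)) = -372622*(-3272430 + 1366) = -372622*(-3271064) = 1218870409808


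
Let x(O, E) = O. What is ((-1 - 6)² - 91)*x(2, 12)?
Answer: -84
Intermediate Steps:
((-1 - 6)² - 91)*x(2, 12) = ((-1 - 6)² - 91)*2 = ((-7)² - 91)*2 = (49 - 91)*2 = -42*2 = -84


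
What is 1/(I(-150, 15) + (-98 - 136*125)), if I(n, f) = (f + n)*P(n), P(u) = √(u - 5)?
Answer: I/(-17098*I + 135*√155) ≈ -5.7927e-5 + 5.6942e-6*I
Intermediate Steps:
P(u) = √(-5 + u)
I(n, f) = √(-5 + n)*(f + n) (I(n, f) = (f + n)*√(-5 + n) = √(-5 + n)*(f + n))
1/(I(-150, 15) + (-98 - 136*125)) = 1/(√(-5 - 150)*(15 - 150) + (-98 - 136*125)) = 1/(√(-155)*(-135) + (-98 - 17000)) = 1/((I*√155)*(-135) - 17098) = 1/(-135*I*√155 - 17098) = 1/(-17098 - 135*I*√155)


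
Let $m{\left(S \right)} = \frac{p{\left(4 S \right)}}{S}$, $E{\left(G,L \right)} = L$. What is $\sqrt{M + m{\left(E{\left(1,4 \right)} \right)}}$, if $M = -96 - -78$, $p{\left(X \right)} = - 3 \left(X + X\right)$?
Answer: $i \sqrt{42} \approx 6.4807 i$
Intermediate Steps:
$p{\left(X \right)} = - 6 X$ ($p{\left(X \right)} = - 3 \cdot 2 X = - 6 X$)
$M = -18$ ($M = -96 + 78 = -18$)
$m{\left(S \right)} = -24$ ($m{\left(S \right)} = \frac{\left(-6\right) 4 S}{S} = \frac{\left(-24\right) S}{S} = -24$)
$\sqrt{M + m{\left(E{\left(1,4 \right)} \right)}} = \sqrt{-18 - 24} = \sqrt{-42} = i \sqrt{42}$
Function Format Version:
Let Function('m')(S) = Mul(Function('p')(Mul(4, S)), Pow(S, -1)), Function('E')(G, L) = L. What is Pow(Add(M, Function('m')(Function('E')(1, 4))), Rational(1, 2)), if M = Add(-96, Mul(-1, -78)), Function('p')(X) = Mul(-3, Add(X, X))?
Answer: Mul(I, Pow(42, Rational(1, 2))) ≈ Mul(6.4807, I)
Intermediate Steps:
Function('p')(X) = Mul(-6, X) (Function('p')(X) = Mul(-3, Mul(2, X)) = Mul(-6, X))
M = -18 (M = Add(-96, 78) = -18)
Function('m')(S) = -24 (Function('m')(S) = Mul(Mul(-6, Mul(4, S)), Pow(S, -1)) = Mul(Mul(-24, S), Pow(S, -1)) = -24)
Pow(Add(M, Function('m')(Function('E')(1, 4))), Rational(1, 2)) = Pow(Add(-18, -24), Rational(1, 2)) = Pow(-42, Rational(1, 2)) = Mul(I, Pow(42, Rational(1, 2)))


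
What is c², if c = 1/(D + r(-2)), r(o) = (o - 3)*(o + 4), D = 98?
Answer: 1/7744 ≈ 0.00012913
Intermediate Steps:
r(o) = (-3 + o)*(4 + o)
c = 1/88 (c = 1/(98 + (-12 - 2 + (-2)²)) = 1/(98 + (-12 - 2 + 4)) = 1/(98 - 10) = 1/88 ≈ 0.011364)
c² = (1/88)² = 1/7744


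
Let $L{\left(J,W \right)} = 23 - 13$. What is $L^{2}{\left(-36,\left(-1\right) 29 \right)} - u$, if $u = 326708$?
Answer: $-326608$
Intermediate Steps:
$L{\left(J,W \right)} = 10$ ($L{\left(J,W \right)} = 23 - 13 = 10$)
$L^{2}{\left(-36,\left(-1\right) 29 \right)} - u = 10^{2} - 326708 = 100 - 326708 = -326608$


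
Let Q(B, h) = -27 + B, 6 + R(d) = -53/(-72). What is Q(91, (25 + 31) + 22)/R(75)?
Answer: -4608/379 ≈ -12.158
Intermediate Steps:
R(d) = -379/72 (R(d) = -6 - 53/(-72) = -6 - 53*(-1/72) = -6 + 53/72 = -379/72)
Q(91, (25 + 31) + 22)/R(75) = (-27 + 91)/(-379/72) = 64*(-72/379) = -4608/379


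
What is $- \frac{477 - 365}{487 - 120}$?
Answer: $- \frac{112}{367} \approx -0.30518$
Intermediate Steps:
$- \frac{477 - 365}{487 - 120} = - \frac{112}{367}$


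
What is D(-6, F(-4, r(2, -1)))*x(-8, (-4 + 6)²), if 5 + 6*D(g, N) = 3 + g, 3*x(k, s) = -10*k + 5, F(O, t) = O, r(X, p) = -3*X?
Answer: -340/9 ≈ -37.778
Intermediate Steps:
x(k, s) = 5/3 - 10*k/3 (x(k, s) = (-10*k + 5)/3 = (5 - 10*k)/3 = 5/3 - 10*k/3)
D(g, N) = -⅓ + g/6 (D(g, N) = -⅚ + (3 + g)/6 = -⅚ + (½ + g/6) = -⅓ + g/6)
D(-6, F(-4, r(2, -1)))*x(-8, (-4 + 6)²) = (-⅓ + (⅙)*(-6))*(5/3 - 10/3*(-8)) = (-⅓ - 1)*(5/3 + 80/3) = -4/3*85/3 = -340/9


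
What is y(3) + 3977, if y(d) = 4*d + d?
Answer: 3992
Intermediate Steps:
y(d) = 5*d
y(3) + 3977 = 5*3 + 3977 = 15 + 3977 = 3992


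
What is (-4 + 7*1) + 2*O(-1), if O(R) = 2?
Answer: 7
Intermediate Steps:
(-4 + 7*1) + 2*O(-1) = (-4 + 7*1) + 2*2 = (-4 + 7) + 4 = 3 + 4 = 7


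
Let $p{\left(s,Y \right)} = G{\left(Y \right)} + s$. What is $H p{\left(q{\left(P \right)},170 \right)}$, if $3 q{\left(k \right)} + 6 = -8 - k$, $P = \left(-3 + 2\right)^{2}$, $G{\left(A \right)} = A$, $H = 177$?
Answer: $29205$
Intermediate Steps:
$P = 1$ ($P = \left(-1\right)^{2} = 1$)
$q{\left(k \right)} = - \frac{14}{3} - \frac{k}{3}$ ($q{\left(k \right)} = -2 + \frac{-8 - k}{3} = -2 - \left(\frac{8}{3} + \frac{k}{3}\right) = - \frac{14}{3} - \frac{k}{3}$)
$p{\left(s,Y \right)} = Y + s$
$H p{\left(q{\left(P \right)},170 \right)} = 177 \left(170 - 5\right) = 177 \cdot 165 = 29205$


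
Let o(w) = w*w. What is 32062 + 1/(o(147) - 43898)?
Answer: 714629917/22289 ≈ 32062.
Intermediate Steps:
o(w) = w²
32062 + 1/(o(147) - 43898) = 32062 + 1/(147² - 43898) = 32062 + 1/(21609 - 43898) = 32062 + 1/(-22289) = 32062 - 1/22289 = 714629917/22289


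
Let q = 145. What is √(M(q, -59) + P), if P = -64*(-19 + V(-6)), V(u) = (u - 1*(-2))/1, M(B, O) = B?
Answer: 7*√33 ≈ 40.212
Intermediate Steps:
V(u) = 2 + u (V(u) = (u + 2)*1 = (2 + u)*1 = 2 + u)
P = 1472 (P = -64*(-19 + (2 - 6)) = -64*(-19 - 4) = -64*(-23) = 1472)
√(M(q, -59) + P) = √(145 + 1472) = √1617 = 7*√33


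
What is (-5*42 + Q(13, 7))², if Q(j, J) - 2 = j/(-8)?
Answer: 2812329/64 ≈ 43943.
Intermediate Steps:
Q(j, J) = 2 - j/8 (Q(j, J) = 2 + j/(-8) = 2 + j*(-⅛) = 2 - j/8)
(-5*42 + Q(13, 7))² = (-5*42 + (2 - ⅛*13))² = (-210 + (2 - 13/8))² = (-210 + 3/8)² = (-1677/8)² = 2812329/64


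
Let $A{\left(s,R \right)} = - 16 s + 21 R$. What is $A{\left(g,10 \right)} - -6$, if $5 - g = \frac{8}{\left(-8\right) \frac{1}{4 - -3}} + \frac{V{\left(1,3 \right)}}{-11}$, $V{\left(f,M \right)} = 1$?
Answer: $\frac{248}{11} \approx 22.545$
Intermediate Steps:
$g = \frac{133}{11}$ ($g = 5 - \left(\frac{8}{\left(-8\right) \frac{1}{4 - -3}} + 1 \frac{1}{-11}\right) = 5 - \left(\frac{8}{\left(-8\right) \frac{1}{4 + 3}} + 1 \left(- \frac{1}{11}\right)\right) = 5 - \left(\frac{8}{\left(-8\right) \frac{1}{7}} - \frac{1}{11}\right) = 5 - \left(\frac{8}{- \frac{8}{7}} - \frac{1}{11}\right) = 5 - \left(8 \left(- \frac{7}{8}\right) - \frac{1}{11}\right) = 5 - \left(-7 - \frac{1}{11}\right) = 5 - - \frac{78}{11} = 5 + \frac{78}{11} = \frac{133}{11} \approx 12.091$)
$A{\left(g,10 \right)} - -6 = \left(\left(-16\right) \frac{133}{11} + 21 \cdot 10\right) - -6 = \left(- \frac{2128}{11} + 210\right) + 6 = \frac{182}{11} + 6 = \frac{248}{11}$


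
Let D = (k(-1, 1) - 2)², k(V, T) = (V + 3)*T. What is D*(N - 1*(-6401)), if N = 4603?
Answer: 0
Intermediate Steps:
k(V, T) = T*(3 + V) (k(V, T) = (3 + V)*T = T*(3 + V))
D = 0 (D = (1*(3 - 1) - 2)² = (1*2 - 2)² = (2 - 2)² = 0² = 0)
D*(N - 1*(-6401)) = 0*(4603 - 1*(-6401)) = 0*(4603 + 6401) = 0*11004 = 0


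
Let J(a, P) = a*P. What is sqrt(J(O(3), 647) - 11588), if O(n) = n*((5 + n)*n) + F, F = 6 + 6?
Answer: 2*sqrt(10690) ≈ 206.78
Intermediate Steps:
F = 12
O(n) = 12 + n**2*(5 + n) (O(n) = n*((5 + n)*n) + 12 = n*(n*(5 + n)) + 12 = n**2*(5 + n) + 12 = 12 + n**2*(5 + n))
J(a, P) = P*a
sqrt(J(O(3), 647) - 11588) = sqrt(647*(12 + 3**3 + 5*3**2) - 11588) = sqrt(647*(12 + 27 + 5*9) - 11588) = sqrt(647*(12 + 27 + 45) - 11588) = sqrt(647*84 - 11588) = sqrt(54348 - 11588) = sqrt(42760) = 2*sqrt(10690)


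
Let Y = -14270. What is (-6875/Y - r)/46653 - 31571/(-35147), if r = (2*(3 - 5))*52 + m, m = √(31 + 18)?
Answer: 4223815381265/4679740876314 ≈ 0.90257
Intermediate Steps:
m = 7 (m = √49 = 7)
r = -201 (r = (2*(3 - 5))*52 + 7 = (2*(-2))*52 + 7 = -4*52 + 7 = -208 + 7 = -201)
(-6875/Y - r)/46653 - 31571/(-35147) = (-6875/(-14270) - 1*(-201))/46653 - 31571/(-35147) = (-6875*(-1/14270) + 201)*(1/46653) - 31571*(-1/35147) = (1375/2854 + 201)*(1/46653) + 31571/35147 = (575029/2854)*(1/46653) + 31571/35147 = 575029/133147662 + 31571/35147 = 4223815381265/4679740876314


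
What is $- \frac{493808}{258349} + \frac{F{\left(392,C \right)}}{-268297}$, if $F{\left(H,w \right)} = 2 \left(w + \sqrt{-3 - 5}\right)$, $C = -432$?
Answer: $- \frac{18894855920}{9902037379} - \frac{4 i \sqrt{2}}{268297} \approx -1.9082 - 2.1084 \cdot 10^{-5} i$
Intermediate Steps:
$F{\left(H,w \right)} = 2 w + 4 i \sqrt{2}$ ($F{\left(H,w \right)} = 2 \left(w + \sqrt{-8}\right) = 2 \left(w + 2 i \sqrt{2}\right) = 2 w + 4 i \sqrt{2}$)
$- \frac{493808}{258349} + \frac{F{\left(392,C \right)}}{-268297} = - \frac{493808}{258349} + \frac{2 \left(-432\right) + 4 i \sqrt{2}}{-268297} = \left(-493808\right) \frac{1}{258349} + \left(-864 + 4 i \sqrt{2}\right) \left(- \frac{1}{268297}\right) = - \frac{70544}{36907} + \left(\frac{864}{268297} - \frac{4 i \sqrt{2}}{268297}\right) = - \frac{18894855920}{9902037379} - \frac{4 i \sqrt{2}}{268297}$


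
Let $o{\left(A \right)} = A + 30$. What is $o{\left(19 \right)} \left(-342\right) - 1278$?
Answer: $-18036$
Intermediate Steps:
$o{\left(A \right)} = 30 + A$
$o{\left(19 \right)} \left(-342\right) - 1278 = \left(30 + 19\right) \left(-342\right) - 1278 = 49 \left(-342\right) - 1278 = -16758 - 1278 = -18036$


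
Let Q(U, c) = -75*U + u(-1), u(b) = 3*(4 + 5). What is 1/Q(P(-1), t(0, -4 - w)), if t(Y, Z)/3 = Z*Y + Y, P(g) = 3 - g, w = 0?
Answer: -1/273 ≈ -0.0036630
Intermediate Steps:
u(b) = 27 (u(b) = 3*9 = 27)
t(Y, Z) = 3*Y + 3*Y*Z (t(Y, Z) = 3*(Z*Y + Y) = 3*(Y*Z + Y) = 3*(Y + Y*Z) = 3*Y + 3*Y*Z)
Q(U, c) = 27 - 75*U (Q(U, c) = -75*U + 27 = 27 - 75*U)
1/Q(P(-1), t(0, -4 - w)) = 1/(27 - 75*(3 - 1*(-1))) = 1/(27 - 75*(3 + 1)) = 1/(27 - 75*4) = 1/(27 - 300) = 1/(-273) = -1/273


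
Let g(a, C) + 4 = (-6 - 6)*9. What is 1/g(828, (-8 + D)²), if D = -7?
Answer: -1/112 ≈ -0.0089286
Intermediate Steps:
g(a, C) = -112 (g(a, C) = -4 + (-6 - 6)*9 = -4 - 12*9 = -4 - 108 = -112)
1/g(828, (-8 + D)²) = 1/(-112) = -1/112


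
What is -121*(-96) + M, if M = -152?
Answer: 11464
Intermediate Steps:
-121*(-96) + M = -121*(-96) - 152 = 11616 - 152 = 11464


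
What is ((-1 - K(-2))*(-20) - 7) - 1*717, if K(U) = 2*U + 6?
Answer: -664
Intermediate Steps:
K(U) = 6 + 2*U
((-1 - K(-2))*(-20) - 7) - 1*717 = ((-1 - (6 + 2*(-2)))*(-20) - 7) - 1*717 = ((-1 - (6 - 4))*(-20) - 7) - 717 = ((-1 - 1*2)*(-20) - 7) - 717 = ((-1 - 2)*(-20) - 7) - 717 = (-3*(-20) - 7) - 717 = (60 - 7) - 717 = 53 - 717 = -664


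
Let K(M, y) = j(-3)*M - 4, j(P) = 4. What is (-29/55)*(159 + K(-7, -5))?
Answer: -3683/55 ≈ -66.964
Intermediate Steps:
K(M, y) = -4 + 4*M (K(M, y) = 4*M - 4 = -4 + 4*M)
(-29/55)*(159 + K(-7, -5)) = (-29/55)*(159 + (-4 + 4*(-7))) = (-29*1/55)*(159 + (-4 - 28)) = -29*(159 - 32)/55 = -29/55*127 = -3683/55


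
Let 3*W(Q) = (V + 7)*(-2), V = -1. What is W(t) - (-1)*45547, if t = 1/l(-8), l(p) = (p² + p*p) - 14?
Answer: 45543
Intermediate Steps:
l(p) = -14 + 2*p² (l(p) = (p² + p²) - 14 = 2*p² - 14 = -14 + 2*p²)
t = 1/114 (t = 1/(-14 + 2*(-8)²) = 1/(-14 + 2*64) = 1/(-14 + 128) = 1/114 ≈ 0.0087719)
W(Q) = -4 (W(Q) = ((-1 + 7)*(-2))/3 = (6*(-2))/3 = (⅓)*(-12) = -4)
W(t) - (-1)*45547 = -4 - (-1)*45547 = -4 - 1*(-45547) = -4 + 45547 = 45543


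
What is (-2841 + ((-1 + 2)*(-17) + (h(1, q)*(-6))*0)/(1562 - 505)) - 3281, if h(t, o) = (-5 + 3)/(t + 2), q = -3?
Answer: -6470971/1057 ≈ -6122.0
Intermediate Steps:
h(t, o) = -2/(2 + t)
(-2841 + ((-1 + 2)*(-17) + (h(1, q)*(-6))*0)/(1562 - 505)) - 3281 = (-2841 + ((-1 + 2)*(-17) + (-2/(2 + 1)*(-6))*0)/(1562 - 505)) - 3281 = (-2841 + (1*(-17) + (-2/3*(-6))*0)/1057) - 3281 = (-2841 + (-17 + (-2*⅓*(-6))*0)*(1/1057)) - 3281 = (-2841 + (-17 - ⅔*(-6)*0)*(1/1057)) - 3281 = (-2841 + (-17 + 4*0)*(1/1057)) - 3281 = (-2841 + (-17 + 0)*(1/1057)) - 3281 = (-2841 - 17*1/1057) - 3281 = (-2841 - 17/1057) - 3281 = -3002954/1057 - 3281 = -6470971/1057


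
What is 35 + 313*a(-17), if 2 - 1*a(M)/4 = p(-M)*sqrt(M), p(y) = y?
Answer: 2539 - 21284*I*sqrt(17) ≈ 2539.0 - 87756.0*I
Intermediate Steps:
a(M) = 8 + 4*M**(3/2) (a(M) = 8 - 4*(-M)*sqrt(M) = 8 - (-4)*M**(3/2) = 8 + 4*M**(3/2))
35 + 313*a(-17) = 35 + 313*(8 + 4*(-17)**(3/2)) = 35 + 313*(8 + 4*(-17*I*sqrt(17))) = 35 + 313*(8 - 68*I*sqrt(17)) = 35 + (2504 - 21284*I*sqrt(17)) = 2539 - 21284*I*sqrt(17)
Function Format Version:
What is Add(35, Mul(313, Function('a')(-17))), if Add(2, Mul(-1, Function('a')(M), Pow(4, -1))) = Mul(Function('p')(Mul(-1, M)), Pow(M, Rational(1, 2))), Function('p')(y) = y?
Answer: Add(2539, Mul(-21284, I, Pow(17, Rational(1, 2)))) ≈ Add(2539.0, Mul(-87756., I))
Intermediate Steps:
Function('a')(M) = Add(8, Mul(4, Pow(M, Rational(3, 2)))) (Function('a')(M) = Add(8, Mul(-4, Mul(Mul(-1, M), Pow(M, Rational(1, 2))))) = Add(8, Mul(-4, Mul(-1, Pow(M, Rational(3, 2))))) = Add(8, Mul(4, Pow(M, Rational(3, 2)))))
Add(35, Mul(313, Function('a')(-17))) = Add(35, Mul(313, Add(8, Mul(4, Pow(-17, Rational(3, 2)))))) = Add(35, Mul(313, Add(8, Mul(4, Mul(-17, I, Pow(17, Rational(1, 2))))))) = Add(35, Mul(313, Add(8, Mul(-68, I, Pow(17, Rational(1, 2)))))) = Add(35, Add(2504, Mul(-21284, I, Pow(17, Rational(1, 2))))) = Add(2539, Mul(-21284, I, Pow(17, Rational(1, 2))))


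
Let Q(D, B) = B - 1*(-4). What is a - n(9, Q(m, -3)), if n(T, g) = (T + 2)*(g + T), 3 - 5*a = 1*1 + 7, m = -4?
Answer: -111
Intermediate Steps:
Q(D, B) = 4 + B (Q(D, B) = B + 4 = 4 + B)
a = -1 (a = 3/5 - (1*1 + 7)/5 = 3/5 - (1 + 7)/5 = 3/5 - 1/5*8 = 3/5 - 8/5 = -1)
n(T, g) = (2 + T)*(T + g)
a - n(9, Q(m, -3)) = -1 - (9**2 + 2*9 + 2*(4 - 3) + 9*(4 - 3)) = -1 - (81 + 18 + 2*1 + 9*1) = -1 - (81 + 18 + 2 + 9) = -1 - 1*110 = -1 - 110 = -111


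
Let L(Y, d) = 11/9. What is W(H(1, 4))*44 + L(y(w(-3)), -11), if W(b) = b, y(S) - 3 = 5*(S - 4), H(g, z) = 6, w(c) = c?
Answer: 2387/9 ≈ 265.22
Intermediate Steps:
y(S) = -17 + 5*S (y(S) = 3 + 5*(S - 4) = 3 + 5*(-4 + S) = 3 + (-20 + 5*S) = -17 + 5*S)
L(Y, d) = 11/9 (L(Y, d) = 11*(⅑) = 11/9)
W(H(1, 4))*44 + L(y(w(-3)), -11) = 6*44 + 11/9 = 264 + 11/9 = 2387/9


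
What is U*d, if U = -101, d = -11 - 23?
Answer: 3434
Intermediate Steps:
d = -34
U*d = -101*(-34) = 3434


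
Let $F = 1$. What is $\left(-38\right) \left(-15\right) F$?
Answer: $570$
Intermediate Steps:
$\left(-38\right) \left(-15\right) F = \left(-38\right) \left(-15\right) 1 = 570 \cdot 1 = 570$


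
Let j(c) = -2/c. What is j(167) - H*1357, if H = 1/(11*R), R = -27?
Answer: 226025/49599 ≈ 4.5570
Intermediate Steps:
H = -1/297 (H = 1/(11*(-27)) = (1/11)*(-1/27) = -1/297 ≈ -0.0033670)
j(167) - H*1357 = -2/167 - (-1)*1357/297 = -2*1/167 - 1*(-1357/297) = -2/167 + 1357/297 = 226025/49599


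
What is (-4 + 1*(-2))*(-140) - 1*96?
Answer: 744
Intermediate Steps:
(-4 + 1*(-2))*(-140) - 1*96 = (-4 - 2)*(-140) - 96 = -6*(-140) - 96 = 840 - 96 = 744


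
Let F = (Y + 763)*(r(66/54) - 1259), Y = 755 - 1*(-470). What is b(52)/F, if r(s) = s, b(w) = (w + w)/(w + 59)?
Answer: -39/104081740 ≈ -3.7471e-7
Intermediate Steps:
b(w) = 2*w/(59 + w) (b(w) = (2*w)/(59 + w) = 2*w/(59 + w))
Y = 1225 (Y = 755 + 470 = 1225)
F = -22504160/9 (F = (1225 + 763)*(66/54 - 1259) = 1988*(66*(1/54) - 1259) = 1988*(11/9 - 1259) = 1988*(-11320/9) = -22504160/9 ≈ -2.5005e+6)
b(52)/F = (2*52/(59 + 52))/(-22504160/9) = (2*52/111)*(-9/22504160) = (2*52*(1/111))*(-9/22504160) = (104/111)*(-9/22504160) = -39/104081740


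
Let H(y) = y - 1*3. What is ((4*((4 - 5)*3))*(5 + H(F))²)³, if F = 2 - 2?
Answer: -110592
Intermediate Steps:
F = 0
H(y) = -3 + y (H(y) = y - 3 = -3 + y)
((4*((4 - 5)*3))*(5 + H(F))²)³ = ((4*((4 - 5)*3))*(5 + (-3 + 0))²)³ = ((4*(-1*3))*(5 - 3)²)³ = ((4*(-3))*2²)³ = (-12*4)³ = (-48)³ = -110592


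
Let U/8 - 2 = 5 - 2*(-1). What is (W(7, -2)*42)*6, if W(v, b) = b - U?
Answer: -18648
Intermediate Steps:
U = 72 (U = 16 + 8*(5 - 2*(-1)) = 16 + 8*(5 + 2) = 16 + 8*7 = 16 + 56 = 72)
W(v, b) = -72 + b (W(v, b) = b - 1*72 = b - 72 = -72 + b)
(W(7, -2)*42)*6 = ((-72 - 2)*42)*6 = -74*42*6 = -3108*6 = -18648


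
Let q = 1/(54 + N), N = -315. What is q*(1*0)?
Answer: 0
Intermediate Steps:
q = -1/261 (q = 1/(54 - 315) = 1/(-261) = -1/261 ≈ -0.0038314)
q*(1*0) = -0/261 = -1/261*0 = 0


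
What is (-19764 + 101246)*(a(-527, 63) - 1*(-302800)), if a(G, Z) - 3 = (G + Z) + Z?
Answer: 24640319764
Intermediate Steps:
a(G, Z) = 3 + G + 2*Z (a(G, Z) = 3 + ((G + Z) + Z) = 3 + (G + 2*Z) = 3 + G + 2*Z)
(-19764 + 101246)*(a(-527, 63) - 1*(-302800)) = (-19764 + 101246)*((3 - 527 + 2*63) - 1*(-302800)) = 81482*((3 - 527 + 126) + 302800) = 81482*(-398 + 302800) = 81482*302402 = 24640319764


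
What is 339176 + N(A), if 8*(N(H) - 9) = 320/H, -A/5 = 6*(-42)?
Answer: 21368657/63 ≈ 3.3919e+5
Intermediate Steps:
A = 1260 (A = -30*(-42) = -5*(-252) = 1260)
N(H) = 9 + 40/H (N(H) = 9 + (320/H)/8 = 9 + 40/H)
339176 + N(A) = 339176 + (9 + 40/1260) = 339176 + (9 + 40*(1/1260)) = 339176 + (9 + 2/63) = 339176 + 569/63 = 21368657/63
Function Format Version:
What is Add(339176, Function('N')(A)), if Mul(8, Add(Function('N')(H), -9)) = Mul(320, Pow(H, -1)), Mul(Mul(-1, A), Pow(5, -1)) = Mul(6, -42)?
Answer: Rational(21368657, 63) ≈ 3.3919e+5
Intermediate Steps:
A = 1260 (A = Mul(-5, Mul(6, -42)) = Mul(-5, -252) = 1260)
Function('N')(H) = Add(9, Mul(40, Pow(H, -1))) (Function('N')(H) = Add(9, Mul(Rational(1, 8), Mul(320, Pow(H, -1)))) = Add(9, Mul(40, Pow(H, -1))))
Add(339176, Function('N')(A)) = Add(339176, Add(9, Mul(40, Pow(1260, -1)))) = Add(339176, Add(9, Mul(40, Rational(1, 1260)))) = Add(339176, Add(9, Rational(2, 63))) = Add(339176, Rational(569, 63)) = Rational(21368657, 63)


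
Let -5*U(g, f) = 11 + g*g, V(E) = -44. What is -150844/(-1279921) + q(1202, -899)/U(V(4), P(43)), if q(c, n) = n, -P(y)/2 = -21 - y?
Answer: 6046938163/2492006187 ≈ 2.4265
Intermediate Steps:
P(y) = 42 + 2*y (P(y) = -2*(-21 - y) = 42 + 2*y)
U(g, f) = -11/5 - g²/5 (U(g, f) = -(11 + g*g)/5 = -(11 + g²)/5 = -11/5 - g²/5)
-150844/(-1279921) + q(1202, -899)/U(V(4), P(43)) = -150844/(-1279921) - 899/(-11/5 - ⅕*(-44)²) = -150844*(-1/1279921) - 899/(-11/5 - ⅕*1936) = 150844/1279921 - 899/(-11/5 - 1936/5) = 150844/1279921 - 899/(-1947/5) = 150844/1279921 - 899*(-5/1947) = 150844/1279921 + 4495/1947 = 6046938163/2492006187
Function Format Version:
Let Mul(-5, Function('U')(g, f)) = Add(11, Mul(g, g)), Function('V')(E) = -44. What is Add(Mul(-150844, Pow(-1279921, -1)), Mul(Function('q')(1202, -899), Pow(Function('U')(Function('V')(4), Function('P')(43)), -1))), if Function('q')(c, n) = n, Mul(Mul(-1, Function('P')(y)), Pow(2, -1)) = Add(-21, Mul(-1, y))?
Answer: Rational(6046938163, 2492006187) ≈ 2.4265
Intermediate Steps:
Function('P')(y) = Add(42, Mul(2, y)) (Function('P')(y) = Mul(-2, Add(-21, Mul(-1, y))) = Add(42, Mul(2, y)))
Function('U')(g, f) = Add(Rational(-11, 5), Mul(Rational(-1, 5), Pow(g, 2))) (Function('U')(g, f) = Mul(Rational(-1, 5), Add(11, Mul(g, g))) = Mul(Rational(-1, 5), Add(11, Pow(g, 2))) = Add(Rational(-11, 5), Mul(Rational(-1, 5), Pow(g, 2))))
Add(Mul(-150844, Pow(-1279921, -1)), Mul(Function('q')(1202, -899), Pow(Function('U')(Function('V')(4), Function('P')(43)), -1))) = Add(Mul(-150844, Pow(-1279921, -1)), Mul(-899, Pow(Add(Rational(-11, 5), Mul(Rational(-1, 5), Pow(-44, 2))), -1))) = Add(Mul(-150844, Rational(-1, 1279921)), Mul(-899, Pow(Add(Rational(-11, 5), Mul(Rational(-1, 5), 1936)), -1))) = Add(Rational(150844, 1279921), Mul(-899, Pow(Add(Rational(-11, 5), Rational(-1936, 5)), -1))) = Add(Rational(150844, 1279921), Mul(-899, Pow(Rational(-1947, 5), -1))) = Add(Rational(150844, 1279921), Mul(-899, Rational(-5, 1947))) = Add(Rational(150844, 1279921), Rational(4495, 1947)) = Rational(6046938163, 2492006187)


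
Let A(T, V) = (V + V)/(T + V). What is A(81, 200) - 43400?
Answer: -12195000/281 ≈ -43399.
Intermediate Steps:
A(T, V) = 2*V/(T + V) (A(T, V) = (2*V)/(T + V) = 2*V/(T + V))
A(81, 200) - 43400 = 2*200/(81 + 200) - 43400 = 2*200/281 - 43400 = 2*200*(1/281) - 43400 = 400/281 - 43400 = -12195000/281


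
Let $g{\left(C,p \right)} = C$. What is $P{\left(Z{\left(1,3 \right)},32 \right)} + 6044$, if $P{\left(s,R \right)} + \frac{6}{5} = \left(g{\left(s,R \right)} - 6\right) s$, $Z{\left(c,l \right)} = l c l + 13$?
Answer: $\frac{31974}{5} \approx 6394.8$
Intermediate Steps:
$Z{\left(c,l \right)} = 13 + c l^{2}$ ($Z{\left(c,l \right)} = c l l + 13 = c l^{2} + 13 = 13 + c l^{2}$)
$P{\left(s,R \right)} = - \frac{6}{5} + s \left(-6 + s\right)$ ($P{\left(s,R \right)} = - \frac{6}{5} + \left(s - 6\right) s = - \frac{6}{5} + \left(-6 + s\right) s = - \frac{6}{5} + s \left(-6 + s\right)$)
$P{\left(Z{\left(1,3 \right)},32 \right)} + 6044 = \left(- \frac{6}{5} + \left(13 + 1 \cdot 3^{2}\right)^{2} - 6 \left(13 + 1 \cdot 3^{2}\right)\right) + 6044 = \left(- \frac{6}{5} + \left(13 + 1 \cdot 9\right)^{2} - 6 \left(13 + 1 \cdot 9\right)\right) + 6044 = \left(- \frac{6}{5} + \left(13 + 9\right)^{2} - 6 \left(13 + 9\right)\right) + 6044 = \left(- \frac{6}{5} + 22^{2} - 132\right) + 6044 = \left(- \frac{6}{5} + 484 - 132\right) + 6044 = \frac{1754}{5} + 6044 = \frac{31974}{5}$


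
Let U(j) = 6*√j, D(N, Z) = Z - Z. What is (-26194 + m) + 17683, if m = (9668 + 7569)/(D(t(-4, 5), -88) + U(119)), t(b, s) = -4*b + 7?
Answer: -8511 + 17237*√119/714 ≈ -8247.6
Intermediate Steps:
t(b, s) = 7 - 4*b
D(N, Z) = 0
m = 17237*√119/714 (m = (9668 + 7569)/(0 + 6*√119) = 17237/((6*√119)) = 17237*(√119/714) = 17237*√119/714 ≈ 263.35)
(-26194 + m) + 17683 = (-26194 + 17237*√119/714) + 17683 = -8511 + 17237*√119/714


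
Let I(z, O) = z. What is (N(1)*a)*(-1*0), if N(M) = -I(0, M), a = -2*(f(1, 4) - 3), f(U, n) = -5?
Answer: 0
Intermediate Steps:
a = 16 (a = -2*(-5 - 3) = -2*(-8) = 16)
N(M) = 0 (N(M) = -1*0 = 0)
(N(1)*a)*(-1*0) = (0*16)*(-1*0) = 0*0 = 0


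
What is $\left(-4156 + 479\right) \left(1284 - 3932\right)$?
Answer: $9736696$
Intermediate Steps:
$\left(-4156 + 479\right) \left(1284 - 3932\right) = - 3677 \left(1284 - 3932\right) = \left(-3677\right) \left(-2648\right) = 9736696$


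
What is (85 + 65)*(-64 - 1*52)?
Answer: -17400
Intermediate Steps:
(85 + 65)*(-64 - 1*52) = 150*(-64 - 52) = 150*(-116) = -17400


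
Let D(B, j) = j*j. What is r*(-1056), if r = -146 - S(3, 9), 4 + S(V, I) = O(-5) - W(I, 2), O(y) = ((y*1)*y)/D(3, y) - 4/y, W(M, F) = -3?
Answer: 775104/5 ≈ 1.5502e+5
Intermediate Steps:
D(B, j) = j**2
O(y) = 1 - 4/y (O(y) = ((y*1)*y)/(y**2) - 4/y = (y*y)/y**2 - 4/y = y**2/y**2 - 4/y = 1 - 4/y)
S(V, I) = 4/5 (S(V, I) = -4 + ((-4 - 5)/(-5) - 1*(-3)) = -4 + (-1/5*(-9) + 3) = -4 + (9/5 + 3) = -4 + 24/5 = 4/5)
r = -734/5 (r = -146 - 1*4/5 = -146 - 4/5 = -734/5 ≈ -146.80)
r*(-1056) = -734/5*(-1056) = 775104/5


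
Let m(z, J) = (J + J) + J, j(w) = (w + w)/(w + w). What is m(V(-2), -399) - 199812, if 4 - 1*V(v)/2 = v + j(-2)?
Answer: -201009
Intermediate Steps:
j(w) = 1 (j(w) = (2*w)/((2*w)) = (2*w)*(1/(2*w)) = 1)
V(v) = 6 - 2*v (V(v) = 8 - 2*(v + 1) = 8 - 2*(1 + v) = 8 + (-2 - 2*v) = 6 - 2*v)
m(z, J) = 3*J (m(z, J) = 2*J + J = 3*J)
m(V(-2), -399) - 199812 = 3*(-399) - 199812 = -1197 - 199812 = -201009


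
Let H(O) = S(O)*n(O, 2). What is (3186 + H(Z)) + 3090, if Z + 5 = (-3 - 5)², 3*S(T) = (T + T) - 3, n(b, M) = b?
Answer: 25613/3 ≈ 8537.7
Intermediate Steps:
S(T) = -1 + 2*T/3 (S(T) = ((T + T) - 3)/3 = (2*T - 3)/3 = (-3 + 2*T)/3 = -1 + 2*T/3)
Z = 59 (Z = -5 + (-3 - 5)² = -5 + (-8)² = -5 + 64 = 59)
H(O) = O*(-1 + 2*O/3) (H(O) = (-1 + 2*O/3)*O = O*(-1 + 2*O/3))
(3186 + H(Z)) + 3090 = (3186 + (⅓)*59*(-3 + 2*59)) + 3090 = (3186 + (⅓)*59*(-3 + 118)) + 3090 = (3186 + (⅓)*59*115) + 3090 = (3186 + 6785/3) + 3090 = 16343/3 + 3090 = 25613/3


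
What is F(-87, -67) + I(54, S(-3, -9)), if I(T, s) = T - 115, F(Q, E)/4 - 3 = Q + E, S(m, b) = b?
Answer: -665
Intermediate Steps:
F(Q, E) = 12 + 4*E + 4*Q (F(Q, E) = 12 + 4*(Q + E) = 12 + 4*(E + Q) = 12 + (4*E + 4*Q) = 12 + 4*E + 4*Q)
I(T, s) = -115 + T
F(-87, -67) + I(54, S(-3, -9)) = (12 + 4*(-67) + 4*(-87)) + (-115 + 54) = (12 - 268 - 348) - 61 = -604 - 61 = -665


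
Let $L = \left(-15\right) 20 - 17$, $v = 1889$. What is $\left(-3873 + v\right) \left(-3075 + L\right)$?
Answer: $6729728$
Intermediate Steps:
$L = -317$ ($L = -300 - 17 = -317$)
$\left(-3873 + v\right) \left(-3075 + L\right) = \left(-3873 + 1889\right) \left(-3075 - 317\right) = \left(-1984\right) \left(-3392\right) = 6729728$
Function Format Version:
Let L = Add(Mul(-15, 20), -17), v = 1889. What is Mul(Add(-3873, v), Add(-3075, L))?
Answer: 6729728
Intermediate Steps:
L = -317 (L = Add(-300, -17) = -317)
Mul(Add(-3873, v), Add(-3075, L)) = Mul(Add(-3873, 1889), Add(-3075, -317)) = Mul(-1984, -3392) = 6729728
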